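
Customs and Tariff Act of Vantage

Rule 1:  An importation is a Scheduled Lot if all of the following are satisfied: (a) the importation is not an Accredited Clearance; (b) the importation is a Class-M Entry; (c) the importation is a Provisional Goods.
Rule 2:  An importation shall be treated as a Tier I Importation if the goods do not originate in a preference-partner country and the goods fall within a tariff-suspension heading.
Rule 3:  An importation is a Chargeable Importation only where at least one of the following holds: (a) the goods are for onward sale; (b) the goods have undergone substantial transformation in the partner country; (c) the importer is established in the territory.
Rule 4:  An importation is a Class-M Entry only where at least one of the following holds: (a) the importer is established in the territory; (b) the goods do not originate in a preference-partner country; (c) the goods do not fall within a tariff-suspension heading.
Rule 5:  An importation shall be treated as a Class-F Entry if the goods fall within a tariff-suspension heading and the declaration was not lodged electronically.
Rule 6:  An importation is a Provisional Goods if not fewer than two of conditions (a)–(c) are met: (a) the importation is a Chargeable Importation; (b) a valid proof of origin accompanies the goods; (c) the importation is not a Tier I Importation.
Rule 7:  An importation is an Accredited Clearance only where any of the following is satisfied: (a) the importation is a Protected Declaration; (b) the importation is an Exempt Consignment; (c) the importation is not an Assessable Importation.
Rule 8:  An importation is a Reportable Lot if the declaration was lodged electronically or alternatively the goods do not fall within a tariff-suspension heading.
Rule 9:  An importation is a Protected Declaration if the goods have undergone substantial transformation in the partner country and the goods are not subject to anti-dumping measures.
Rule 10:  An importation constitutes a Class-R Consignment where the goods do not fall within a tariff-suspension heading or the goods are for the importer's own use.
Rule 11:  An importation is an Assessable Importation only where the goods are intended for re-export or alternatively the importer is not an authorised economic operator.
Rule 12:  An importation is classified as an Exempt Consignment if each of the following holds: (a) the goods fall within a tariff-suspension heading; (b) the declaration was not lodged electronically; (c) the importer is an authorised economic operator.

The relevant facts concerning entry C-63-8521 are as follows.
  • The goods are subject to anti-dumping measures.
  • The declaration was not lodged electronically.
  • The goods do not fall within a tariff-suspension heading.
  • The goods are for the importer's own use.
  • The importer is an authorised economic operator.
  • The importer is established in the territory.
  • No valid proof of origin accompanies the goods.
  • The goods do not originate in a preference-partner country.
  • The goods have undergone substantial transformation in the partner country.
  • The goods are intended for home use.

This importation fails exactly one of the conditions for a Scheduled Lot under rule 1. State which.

Accredited Clearance

rule 9 — Protected Declaration: [the goods have undergone substantial transformation in the partner country? yes] AND [the goods are not subject to anti-dumping measures? no] → not satisfied.
rule 12 — Exempt Consignment: [the goods fall within a tariff-suspension heading? no] AND [the declaration was not lodged electronically? yes] AND [the importer is an authorised economic operator? yes] → not satisfied.
rule 11 — Assessable Importation: [the goods are intended for re-export? no] OR [the importer is not an authorised economic operator? no] → not satisfied.
rule 7 — Accredited Clearance: [Protected Declaration (rule 9)? no] OR [Exempt Consignment (rule 12)? no] OR [not an Assessable Importation (rule 11)? yes] → satisfied.
rule 4 — Class-M Entry: [the importer is established in the territory? yes] OR [the goods do not originate in a preference-partner country? yes] OR [the goods do not fall within a tariff-suspension heading? yes] → satisfied.
rule 3 — Chargeable Importation: [the goods are for onward sale? no] OR [the goods have undergone substantial transformation in the partner country? yes] OR [the importer is established in the territory? yes] → satisfied.
rule 2 — Tier I Importation: [the goods do not originate in a preference-partner country? yes] AND [the goods fall within a tariff-suspension heading? no] → not satisfied.
rule 6 — Provisional Goods: Chargeable Importation (rule 3)? yes; a valid proof of origin accompanies the goods? no; not a Tier I Importation (rule 2)? yes — 2 of 3 hold (need ≥2) → satisfied.
rule 1 — Scheduled Lot: [not an Accredited Clearance (rule 7)? no] AND [Class-M Entry (rule 4)? yes] AND [Provisional Goods (rule 6)? yes] → not satisfied.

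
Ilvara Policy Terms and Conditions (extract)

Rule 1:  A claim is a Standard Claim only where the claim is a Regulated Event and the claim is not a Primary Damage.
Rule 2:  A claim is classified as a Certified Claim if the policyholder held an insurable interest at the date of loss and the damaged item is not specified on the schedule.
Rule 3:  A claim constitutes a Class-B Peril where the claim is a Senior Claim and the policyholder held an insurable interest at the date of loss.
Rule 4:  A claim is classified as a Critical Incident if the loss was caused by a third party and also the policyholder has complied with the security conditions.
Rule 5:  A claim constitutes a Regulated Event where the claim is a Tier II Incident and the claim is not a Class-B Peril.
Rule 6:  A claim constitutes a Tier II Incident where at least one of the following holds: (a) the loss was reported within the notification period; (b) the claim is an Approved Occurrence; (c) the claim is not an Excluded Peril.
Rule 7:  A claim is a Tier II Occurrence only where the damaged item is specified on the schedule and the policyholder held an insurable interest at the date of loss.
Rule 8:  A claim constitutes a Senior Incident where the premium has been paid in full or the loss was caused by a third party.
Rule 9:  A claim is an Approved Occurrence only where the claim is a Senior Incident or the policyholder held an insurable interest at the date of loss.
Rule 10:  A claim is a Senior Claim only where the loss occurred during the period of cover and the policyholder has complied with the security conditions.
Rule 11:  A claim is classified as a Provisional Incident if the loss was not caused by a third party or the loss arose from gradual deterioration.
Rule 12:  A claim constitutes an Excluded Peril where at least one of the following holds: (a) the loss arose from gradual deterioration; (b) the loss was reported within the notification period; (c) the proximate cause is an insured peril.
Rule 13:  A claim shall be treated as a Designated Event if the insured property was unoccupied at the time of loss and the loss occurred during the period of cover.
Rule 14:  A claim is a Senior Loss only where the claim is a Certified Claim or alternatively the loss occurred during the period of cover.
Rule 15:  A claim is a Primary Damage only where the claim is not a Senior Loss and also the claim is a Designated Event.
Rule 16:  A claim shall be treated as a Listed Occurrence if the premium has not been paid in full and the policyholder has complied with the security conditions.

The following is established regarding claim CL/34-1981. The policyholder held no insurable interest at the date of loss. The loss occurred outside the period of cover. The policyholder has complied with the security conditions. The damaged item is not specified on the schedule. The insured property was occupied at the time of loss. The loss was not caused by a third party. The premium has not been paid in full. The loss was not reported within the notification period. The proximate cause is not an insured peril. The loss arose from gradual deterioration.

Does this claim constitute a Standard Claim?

Under rule 8: the premium has been paid in full? no; or the loss was caused by a third party? no. So the claim is not a Senior Incident.
Under rule 9: Senior Incident (rule 8)? no; or the policyholder held an insurable interest at the date of loss? no. So the claim is not an Approved Occurrence.
Under rule 12: the loss arose from gradual deterioration? yes; or the loss was reported within the notification period? no; or the proximate cause is an insured peril? no. So the claim is an Excluded Peril.
Under rule 6: the loss was reported within the notification period? no; or Approved Occurrence (rule 9)? no; or not an Excluded Peril (rule 12)? no. So the claim is not a Tier II Incident.
Under rule 10: the loss occurred during the period of cover? no; and the policyholder has complied with the security conditions? yes. So the claim is not a Senior Claim.
Under rule 3: Senior Claim (rule 10)? no; and the policyholder held an insurable interest at the date of loss? no. So the claim is not a Class-B Peril.
Under rule 5: Tier II Incident (rule 6)? no; and not a Class-B Peril (rule 3)? yes. So the claim is not a Regulated Event.
Under rule 2: the policyholder held an insurable interest at the date of loss? no; and the damaged item is not specified on the schedule? yes. So the claim is not a Certified Claim.
Under rule 14: Certified Claim (rule 2)? no; or the loss occurred during the period of cover? no. So the claim is not a Senior Loss.
Under rule 13: the insured property was unoccupied at the time of loss? no; and the loss occurred during the period of cover? no. So the claim is not a Designated Event.
Under rule 15: not a Senior Loss (rule 14)? yes; and Designated Event (rule 13)? no. So the claim is not a Primary Damage.
Under rule 1: Regulated Event (rule 5)? no; and not a Primary Damage (rule 15)? yes. So the claim is not a Standard Claim.

No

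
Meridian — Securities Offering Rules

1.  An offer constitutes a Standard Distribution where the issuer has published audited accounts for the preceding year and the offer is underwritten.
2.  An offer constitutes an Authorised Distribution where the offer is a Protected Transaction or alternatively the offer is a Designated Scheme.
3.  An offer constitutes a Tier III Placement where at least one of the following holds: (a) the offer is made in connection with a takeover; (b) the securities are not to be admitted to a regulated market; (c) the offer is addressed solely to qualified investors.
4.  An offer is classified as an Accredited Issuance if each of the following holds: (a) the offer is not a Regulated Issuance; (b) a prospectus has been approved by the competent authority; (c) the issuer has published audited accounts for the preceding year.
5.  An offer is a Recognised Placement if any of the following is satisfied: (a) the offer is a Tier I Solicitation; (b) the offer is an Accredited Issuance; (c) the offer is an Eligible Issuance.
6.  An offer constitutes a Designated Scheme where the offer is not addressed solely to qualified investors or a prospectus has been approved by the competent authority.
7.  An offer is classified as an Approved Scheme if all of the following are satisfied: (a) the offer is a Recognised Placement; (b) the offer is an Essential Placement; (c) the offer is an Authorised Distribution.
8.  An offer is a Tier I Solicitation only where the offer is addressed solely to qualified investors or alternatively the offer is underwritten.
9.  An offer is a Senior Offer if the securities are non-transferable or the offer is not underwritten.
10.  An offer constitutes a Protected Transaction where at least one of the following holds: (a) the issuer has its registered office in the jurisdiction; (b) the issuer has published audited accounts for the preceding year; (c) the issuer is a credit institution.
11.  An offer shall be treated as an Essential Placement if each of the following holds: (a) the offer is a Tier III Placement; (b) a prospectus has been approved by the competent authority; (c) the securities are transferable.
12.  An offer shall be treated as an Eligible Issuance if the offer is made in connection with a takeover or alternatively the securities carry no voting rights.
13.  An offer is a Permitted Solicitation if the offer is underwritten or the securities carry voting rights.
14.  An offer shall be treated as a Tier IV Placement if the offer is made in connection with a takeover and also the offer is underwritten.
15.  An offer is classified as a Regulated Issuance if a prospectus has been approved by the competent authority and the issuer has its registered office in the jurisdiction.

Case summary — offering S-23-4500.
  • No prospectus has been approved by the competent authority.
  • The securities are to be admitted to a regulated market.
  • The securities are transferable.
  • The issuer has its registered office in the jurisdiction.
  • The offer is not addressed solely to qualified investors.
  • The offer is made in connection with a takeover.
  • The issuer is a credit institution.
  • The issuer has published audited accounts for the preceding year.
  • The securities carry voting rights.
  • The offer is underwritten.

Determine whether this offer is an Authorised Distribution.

paragraph 10 — Protected Transaction: [the issuer has its registered office in the jurisdiction? yes] OR [the issuer has published audited accounts for the preceding year? yes] OR [the issuer is a credit institution? yes] → satisfied.
paragraph 6 — Designated Scheme: [the offer is not addressed solely to qualified investors? yes] OR [a prospectus has been approved by the competent authority? no] → satisfied.
paragraph 2 — Authorised Distribution: [Protected Transaction (paragraph 10)? yes] OR [Designated Scheme (paragraph 6)? yes] → satisfied.

Yes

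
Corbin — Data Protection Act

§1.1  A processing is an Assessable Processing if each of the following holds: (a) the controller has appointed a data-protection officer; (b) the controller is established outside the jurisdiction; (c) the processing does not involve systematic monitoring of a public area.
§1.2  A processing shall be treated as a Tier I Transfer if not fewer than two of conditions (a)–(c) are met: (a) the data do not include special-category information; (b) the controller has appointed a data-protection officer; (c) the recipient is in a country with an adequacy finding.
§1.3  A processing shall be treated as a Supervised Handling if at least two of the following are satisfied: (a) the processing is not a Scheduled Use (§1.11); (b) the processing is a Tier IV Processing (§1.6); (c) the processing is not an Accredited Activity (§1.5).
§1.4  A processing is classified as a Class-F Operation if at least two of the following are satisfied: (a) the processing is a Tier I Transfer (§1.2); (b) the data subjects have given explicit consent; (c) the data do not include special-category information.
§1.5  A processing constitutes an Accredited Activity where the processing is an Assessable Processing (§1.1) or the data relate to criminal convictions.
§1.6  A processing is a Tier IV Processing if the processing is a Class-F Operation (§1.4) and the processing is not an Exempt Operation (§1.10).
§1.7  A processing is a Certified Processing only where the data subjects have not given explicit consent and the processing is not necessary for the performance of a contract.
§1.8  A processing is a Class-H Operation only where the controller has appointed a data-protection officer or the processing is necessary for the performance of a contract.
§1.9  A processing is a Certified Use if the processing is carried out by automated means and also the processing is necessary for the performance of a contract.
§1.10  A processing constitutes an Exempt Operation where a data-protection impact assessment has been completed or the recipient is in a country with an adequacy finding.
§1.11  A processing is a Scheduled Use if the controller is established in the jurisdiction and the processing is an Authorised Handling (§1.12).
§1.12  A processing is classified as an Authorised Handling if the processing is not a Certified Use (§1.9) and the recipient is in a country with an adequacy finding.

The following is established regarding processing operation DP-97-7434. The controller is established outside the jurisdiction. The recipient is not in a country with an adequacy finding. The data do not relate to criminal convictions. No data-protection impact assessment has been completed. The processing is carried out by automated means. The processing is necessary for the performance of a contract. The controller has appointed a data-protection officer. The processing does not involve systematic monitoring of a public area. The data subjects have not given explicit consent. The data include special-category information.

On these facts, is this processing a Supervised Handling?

No

§1.9 — Certified Use: [the processing is carried out by automated means? yes] AND [the processing is necessary for the performance of a contract? yes] → satisfied.
§1.12 — Authorised Handling: [not a Certified Use (§1.9)? no] AND [the recipient is in a country with an adequacy finding? no] → not satisfied.
§1.11 — Scheduled Use: [the controller is established in the jurisdiction? no] AND [Authorised Handling (§1.12)? no] → not satisfied.
§1.2 — Tier I Transfer: the data do not include special-category information? no; the controller has appointed a data-protection officer? yes; the recipient is in a country with an adequacy finding? no — 1 of 3 hold (need ≥2) → not satisfied.
§1.4 — Class-F Operation: Tier I Transfer (§1.2)? no; the data subjects have given explicit consent? no; the data do not include special-category information? no — 0 of 3 hold (need ≥2) → not satisfied.
§1.10 — Exempt Operation: [a data-protection impact assessment has been completed? no] OR [the recipient is in a country with an adequacy finding? no] → not satisfied.
§1.6 — Tier IV Processing: [Class-F Operation (§1.4)? no] AND [not an Exempt Operation (§1.10)? yes] → not satisfied.
§1.1 — Assessable Processing: [the controller has appointed a data-protection officer? yes] AND [the controller is established outside the jurisdiction? yes] AND [the processing does not involve systematic monitoring of a public area? yes] → satisfied.
§1.5 — Accredited Activity: [Assessable Processing (§1.1)? yes] OR [the data relate to criminal convictions? no] → satisfied.
§1.3 — Supervised Handling: not a Scheduled Use (§1.11)? yes; Tier IV Processing (§1.6)? no; not an Accredited Activity (§1.5)? no — 1 of 3 hold (need ≥2) → not satisfied.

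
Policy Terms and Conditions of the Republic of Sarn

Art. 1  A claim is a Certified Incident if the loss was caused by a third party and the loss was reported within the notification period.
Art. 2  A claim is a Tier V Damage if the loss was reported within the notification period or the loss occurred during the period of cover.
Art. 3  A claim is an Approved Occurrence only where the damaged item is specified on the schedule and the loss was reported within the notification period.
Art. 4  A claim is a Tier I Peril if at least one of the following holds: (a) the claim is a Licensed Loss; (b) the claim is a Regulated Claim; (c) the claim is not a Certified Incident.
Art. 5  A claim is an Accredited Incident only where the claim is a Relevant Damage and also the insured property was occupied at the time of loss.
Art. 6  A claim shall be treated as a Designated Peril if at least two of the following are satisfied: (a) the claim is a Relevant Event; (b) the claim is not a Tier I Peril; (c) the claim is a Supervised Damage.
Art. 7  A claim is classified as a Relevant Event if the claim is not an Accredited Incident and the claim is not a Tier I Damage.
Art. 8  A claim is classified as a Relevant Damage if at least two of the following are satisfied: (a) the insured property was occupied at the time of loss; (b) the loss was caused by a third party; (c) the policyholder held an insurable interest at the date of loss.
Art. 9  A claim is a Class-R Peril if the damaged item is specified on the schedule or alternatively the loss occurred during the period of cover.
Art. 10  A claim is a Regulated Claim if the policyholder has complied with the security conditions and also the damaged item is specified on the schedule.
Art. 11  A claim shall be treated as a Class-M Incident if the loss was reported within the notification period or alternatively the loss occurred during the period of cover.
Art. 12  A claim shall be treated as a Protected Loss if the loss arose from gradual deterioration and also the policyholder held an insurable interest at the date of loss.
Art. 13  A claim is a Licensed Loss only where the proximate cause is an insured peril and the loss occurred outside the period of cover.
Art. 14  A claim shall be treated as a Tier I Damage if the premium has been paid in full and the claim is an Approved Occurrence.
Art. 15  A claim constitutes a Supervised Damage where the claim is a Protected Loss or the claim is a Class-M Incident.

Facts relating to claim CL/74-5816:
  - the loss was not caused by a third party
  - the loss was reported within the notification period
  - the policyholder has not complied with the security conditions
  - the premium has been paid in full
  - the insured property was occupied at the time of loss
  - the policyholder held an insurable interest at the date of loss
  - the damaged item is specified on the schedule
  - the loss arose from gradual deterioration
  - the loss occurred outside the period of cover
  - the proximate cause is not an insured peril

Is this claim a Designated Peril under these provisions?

article 8 — Relevant Damage: the insured property was occupied at the time of loss? yes; the loss was caused by a third party? no; the policyholder held an insurable interest at the date of loss? yes — 2 of 3 hold (need ≥2) → satisfied.
article 5 — Accredited Incident: [Relevant Damage (article 8)? yes] AND [the insured property was occupied at the time of loss? yes] → satisfied.
article 3 — Approved Occurrence: [the damaged item is specified on the schedule? yes] AND [the loss was reported within the notification period? yes] → satisfied.
article 14 — Tier I Damage: [the premium has been paid in full? yes] AND [Approved Occurrence (article 3)? yes] → satisfied.
article 7 — Relevant Event: [not an Accredited Incident (article 5)? no] AND [not a Tier I Damage (article 14)? no] → not satisfied.
article 13 — Licensed Loss: [the proximate cause is an insured peril? no] AND [the loss occurred outside the period of cover? yes] → not satisfied.
article 10 — Regulated Claim: [the policyholder has complied with the security conditions? no] AND [the damaged item is specified on the schedule? yes] → not satisfied.
article 1 — Certified Incident: [the loss was caused by a third party? no] AND [the loss was reported within the notification period? yes] → not satisfied.
article 4 — Tier I Peril: [Licensed Loss (article 13)? no] OR [Regulated Claim (article 10)? no] OR [not a Certified Incident (article 1)? yes] → satisfied.
article 12 — Protected Loss: [the loss arose from gradual deterioration? yes] AND [the policyholder held an insurable interest at the date of loss? yes] → satisfied.
article 11 — Class-M Incident: [the loss was reported within the notification period? yes] OR [the loss occurred during the period of cover? no] → satisfied.
article 15 — Supervised Damage: [Protected Loss (article 12)? yes] OR [Class-M Incident (article 11)? yes] → satisfied.
article 6 — Designated Peril: Relevant Event (article 7)? no; not a Tier I Peril (article 4)? no; Supervised Damage (article 15)? yes — 1 of 3 hold (need ≥2) → not satisfied.

No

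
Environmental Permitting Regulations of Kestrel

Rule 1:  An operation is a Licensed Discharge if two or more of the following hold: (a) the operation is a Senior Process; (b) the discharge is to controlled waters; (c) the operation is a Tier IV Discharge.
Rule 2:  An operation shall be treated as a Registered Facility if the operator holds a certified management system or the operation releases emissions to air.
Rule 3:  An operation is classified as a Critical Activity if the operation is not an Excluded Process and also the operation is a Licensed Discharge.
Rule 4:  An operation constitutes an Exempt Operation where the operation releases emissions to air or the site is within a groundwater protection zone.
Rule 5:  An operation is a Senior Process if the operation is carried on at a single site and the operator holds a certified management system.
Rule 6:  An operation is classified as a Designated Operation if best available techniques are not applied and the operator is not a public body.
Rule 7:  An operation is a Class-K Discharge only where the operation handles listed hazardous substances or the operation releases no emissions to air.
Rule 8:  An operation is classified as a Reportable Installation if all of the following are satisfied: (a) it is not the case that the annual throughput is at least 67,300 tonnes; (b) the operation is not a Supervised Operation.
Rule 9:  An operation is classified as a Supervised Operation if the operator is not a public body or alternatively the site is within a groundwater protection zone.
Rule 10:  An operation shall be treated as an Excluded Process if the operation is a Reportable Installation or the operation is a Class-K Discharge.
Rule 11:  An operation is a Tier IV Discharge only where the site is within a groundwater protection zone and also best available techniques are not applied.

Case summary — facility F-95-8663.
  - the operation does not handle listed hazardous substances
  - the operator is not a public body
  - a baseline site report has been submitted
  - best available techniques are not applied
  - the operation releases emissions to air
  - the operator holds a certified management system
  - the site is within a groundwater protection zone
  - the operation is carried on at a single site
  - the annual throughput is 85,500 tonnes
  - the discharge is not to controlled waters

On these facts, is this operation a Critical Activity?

rule 9 — Supervised Operation: [the operator is not a public body? yes] OR [the site is within a groundwater protection zone? yes] → satisfied.
rule 8 — Reportable Installation: [annual throughput: 85,500 tonnes ≥ 67,300 tonnes? yes, so negated condition no] AND [not a Supervised Operation (rule 9)? no] → not satisfied.
rule 7 — Class-K Discharge: [the operation handles listed hazardous substances? no] OR [the operation releases no emissions to air? no] → not satisfied.
rule 10 — Excluded Process: [Reportable Installation (rule 8)? no] OR [Class-K Discharge (rule 7)? no] → not satisfied.
rule 5 — Senior Process: [the operation is carried on at a single site? yes] AND [the operator holds a certified management system? yes] → satisfied.
rule 11 — Tier IV Discharge: [the site is within a groundwater protection zone? yes] AND [best available techniques are not applied? yes] → satisfied.
rule 1 — Licensed Discharge: Senior Process (rule 5)? yes; the discharge is to controlled waters? no; Tier IV Discharge (rule 11)? yes — 2 of 3 hold (need ≥2) → satisfied.
rule 3 — Critical Activity: [not an Excluded Process (rule 10)? yes] AND [Licensed Discharge (rule 1)? yes] → satisfied.

Yes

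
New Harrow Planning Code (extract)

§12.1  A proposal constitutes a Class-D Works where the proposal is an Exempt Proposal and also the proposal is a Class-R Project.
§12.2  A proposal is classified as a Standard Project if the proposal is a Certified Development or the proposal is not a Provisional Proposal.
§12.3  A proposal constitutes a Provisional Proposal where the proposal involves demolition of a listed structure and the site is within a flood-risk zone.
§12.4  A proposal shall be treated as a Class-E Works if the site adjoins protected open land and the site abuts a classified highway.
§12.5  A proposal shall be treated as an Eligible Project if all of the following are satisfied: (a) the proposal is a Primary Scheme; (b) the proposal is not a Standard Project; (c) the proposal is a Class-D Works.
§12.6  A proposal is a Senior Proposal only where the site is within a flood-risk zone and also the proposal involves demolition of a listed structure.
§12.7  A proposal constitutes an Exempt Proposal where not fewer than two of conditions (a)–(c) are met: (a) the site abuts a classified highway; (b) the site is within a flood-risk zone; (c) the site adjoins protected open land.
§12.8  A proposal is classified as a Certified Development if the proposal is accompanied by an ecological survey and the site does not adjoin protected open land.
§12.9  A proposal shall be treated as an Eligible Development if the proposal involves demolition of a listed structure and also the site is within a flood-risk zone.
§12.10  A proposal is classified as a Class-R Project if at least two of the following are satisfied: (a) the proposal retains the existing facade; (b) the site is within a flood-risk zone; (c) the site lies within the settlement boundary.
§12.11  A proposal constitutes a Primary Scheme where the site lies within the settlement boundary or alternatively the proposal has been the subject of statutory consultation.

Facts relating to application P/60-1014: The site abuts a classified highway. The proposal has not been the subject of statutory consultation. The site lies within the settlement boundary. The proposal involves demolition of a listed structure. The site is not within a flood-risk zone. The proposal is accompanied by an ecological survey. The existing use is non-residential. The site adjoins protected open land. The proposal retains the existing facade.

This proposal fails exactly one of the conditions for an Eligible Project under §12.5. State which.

§12.11 — Primary Scheme: [the site lies within the settlement boundary? yes] OR [the proposal has been the subject of statutory consultation? no] → satisfied.
§12.8 — Certified Development: [the proposal is accompanied by an ecological survey? yes] AND [the site does not adjoin protected open land? no] → not satisfied.
§12.3 — Provisional Proposal: [the proposal involves demolition of a listed structure? yes] AND [the site is within a flood-risk zone? no] → not satisfied.
§12.2 — Standard Project: [Certified Development (§12.8)? no] OR [not a Provisional Proposal (§12.3)? yes] → satisfied.
§12.7 — Exempt Proposal: the site abuts a classified highway? yes; the site is within a flood-risk zone? no; the site adjoins protected open land? yes — 2 of 3 hold (need ≥2) → satisfied.
§12.10 — Class-R Project: the proposal retains the existing facade? yes; the site is within a flood-risk zone? no; the site lies within the settlement boundary? yes — 2 of 3 hold (need ≥2) → satisfied.
§12.1 — Class-D Works: [Exempt Proposal (§12.7)? yes] AND [Class-R Project (§12.10)? yes] → satisfied.
§12.5 — Eligible Project: [Primary Scheme (§12.11)? yes] AND [not a Standard Project (§12.2)? no] AND [Class-D Works (§12.1)? yes] → not satisfied.

Standard Project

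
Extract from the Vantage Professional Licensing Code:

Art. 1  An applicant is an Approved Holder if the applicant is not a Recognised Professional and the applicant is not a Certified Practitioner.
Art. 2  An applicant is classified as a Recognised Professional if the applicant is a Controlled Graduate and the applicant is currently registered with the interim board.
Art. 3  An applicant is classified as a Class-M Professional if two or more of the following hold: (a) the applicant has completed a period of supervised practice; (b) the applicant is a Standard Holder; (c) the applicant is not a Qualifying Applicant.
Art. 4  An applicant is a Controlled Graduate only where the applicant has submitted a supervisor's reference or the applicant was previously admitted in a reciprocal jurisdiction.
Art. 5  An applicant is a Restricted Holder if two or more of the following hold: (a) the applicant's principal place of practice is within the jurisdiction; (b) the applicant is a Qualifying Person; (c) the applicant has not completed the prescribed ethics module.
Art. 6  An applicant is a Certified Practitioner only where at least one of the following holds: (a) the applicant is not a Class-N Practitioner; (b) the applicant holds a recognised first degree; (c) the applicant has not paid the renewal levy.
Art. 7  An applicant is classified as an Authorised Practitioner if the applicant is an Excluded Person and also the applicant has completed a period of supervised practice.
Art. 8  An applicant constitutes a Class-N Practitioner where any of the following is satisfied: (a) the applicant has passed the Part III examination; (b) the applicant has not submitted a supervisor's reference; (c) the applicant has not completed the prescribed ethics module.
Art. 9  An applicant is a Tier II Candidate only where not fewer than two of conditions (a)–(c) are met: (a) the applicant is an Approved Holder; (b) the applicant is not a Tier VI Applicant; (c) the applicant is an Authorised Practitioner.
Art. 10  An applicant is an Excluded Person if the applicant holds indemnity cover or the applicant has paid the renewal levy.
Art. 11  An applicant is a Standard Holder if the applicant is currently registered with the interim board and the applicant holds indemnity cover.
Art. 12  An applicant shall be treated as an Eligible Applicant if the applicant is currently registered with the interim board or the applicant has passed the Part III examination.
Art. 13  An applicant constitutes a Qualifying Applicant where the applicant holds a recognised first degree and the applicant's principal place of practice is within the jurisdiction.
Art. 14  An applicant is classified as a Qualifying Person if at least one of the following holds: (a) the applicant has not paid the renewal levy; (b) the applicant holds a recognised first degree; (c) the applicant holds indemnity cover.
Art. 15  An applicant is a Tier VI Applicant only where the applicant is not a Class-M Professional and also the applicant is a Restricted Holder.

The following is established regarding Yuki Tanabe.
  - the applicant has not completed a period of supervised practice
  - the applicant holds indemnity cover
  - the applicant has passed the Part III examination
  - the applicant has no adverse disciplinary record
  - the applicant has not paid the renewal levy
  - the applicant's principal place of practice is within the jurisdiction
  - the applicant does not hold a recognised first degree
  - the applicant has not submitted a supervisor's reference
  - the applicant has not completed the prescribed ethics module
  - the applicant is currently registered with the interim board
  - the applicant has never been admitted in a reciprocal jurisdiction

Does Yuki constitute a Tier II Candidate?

No

article 4 — Controlled Graduate: [the applicant has submitted a supervisor's reference? no] OR [the applicant was previously admitted in a reciprocal jurisdiction? no] → not satisfied.
article 2 — Recognised Professional: [Controlled Graduate (article 4)? no] AND [the applicant is currently registered with the interim board? yes] → not satisfied.
article 8 — Class-N Practitioner: [the applicant has passed the Part III examination? yes] OR [the applicant has not submitted a supervisor's reference? yes] OR [the applicant has not completed the prescribed ethics module? yes] → satisfied.
article 6 — Certified Practitioner: [not a Class-N Practitioner (article 8)? no] OR [the applicant holds a recognised first degree? no] OR [the applicant has not paid the renewal levy? yes] → satisfied.
article 1 — Approved Holder: [not a Recognised Professional (article 2)? yes] AND [not a Certified Practitioner (article 6)? no] → not satisfied.
article 11 — Standard Holder: [the applicant is currently registered with the interim board? yes] AND [the applicant holds indemnity cover? yes] → satisfied.
article 13 — Qualifying Applicant: [the applicant holds a recognised first degree? no] AND [the applicant's principal place of practice is within the jurisdiction? yes] → not satisfied.
article 3 — Class-M Professional: the applicant has completed a period of supervised practice? no; Standard Holder (article 11)? yes; not a Qualifying Applicant (article 13)? yes — 2 of 3 hold (need ≥2) → satisfied.
article 14 — Qualifying Person: [the applicant has not paid the renewal levy? yes] OR [the applicant holds a recognised first degree? no] OR [the applicant holds indemnity cover? yes] → satisfied.
article 5 — Restricted Holder: the applicant's principal place of practice is within the jurisdiction? yes; Qualifying Person (article 14)? yes; the applicant has not completed the prescribed ethics module? yes — 3 of 3 hold (need ≥2) → satisfied.
article 15 — Tier VI Applicant: [not a Class-M Professional (article 3)? no] AND [Restricted Holder (article 5)? yes] → not satisfied.
article 10 — Excluded Person: [the applicant holds indemnity cover? yes] OR [the applicant has paid the renewal levy? no] → satisfied.
article 7 — Authorised Practitioner: [Excluded Person (article 10)? yes] AND [the applicant has completed a period of supervised practice? no] → not satisfied.
article 9 — Tier II Candidate: Approved Holder (article 1)? no; not a Tier VI Applicant (article 15)? yes; Authorised Practitioner (article 7)? no — 1 of 3 hold (need ≥2) → not satisfied.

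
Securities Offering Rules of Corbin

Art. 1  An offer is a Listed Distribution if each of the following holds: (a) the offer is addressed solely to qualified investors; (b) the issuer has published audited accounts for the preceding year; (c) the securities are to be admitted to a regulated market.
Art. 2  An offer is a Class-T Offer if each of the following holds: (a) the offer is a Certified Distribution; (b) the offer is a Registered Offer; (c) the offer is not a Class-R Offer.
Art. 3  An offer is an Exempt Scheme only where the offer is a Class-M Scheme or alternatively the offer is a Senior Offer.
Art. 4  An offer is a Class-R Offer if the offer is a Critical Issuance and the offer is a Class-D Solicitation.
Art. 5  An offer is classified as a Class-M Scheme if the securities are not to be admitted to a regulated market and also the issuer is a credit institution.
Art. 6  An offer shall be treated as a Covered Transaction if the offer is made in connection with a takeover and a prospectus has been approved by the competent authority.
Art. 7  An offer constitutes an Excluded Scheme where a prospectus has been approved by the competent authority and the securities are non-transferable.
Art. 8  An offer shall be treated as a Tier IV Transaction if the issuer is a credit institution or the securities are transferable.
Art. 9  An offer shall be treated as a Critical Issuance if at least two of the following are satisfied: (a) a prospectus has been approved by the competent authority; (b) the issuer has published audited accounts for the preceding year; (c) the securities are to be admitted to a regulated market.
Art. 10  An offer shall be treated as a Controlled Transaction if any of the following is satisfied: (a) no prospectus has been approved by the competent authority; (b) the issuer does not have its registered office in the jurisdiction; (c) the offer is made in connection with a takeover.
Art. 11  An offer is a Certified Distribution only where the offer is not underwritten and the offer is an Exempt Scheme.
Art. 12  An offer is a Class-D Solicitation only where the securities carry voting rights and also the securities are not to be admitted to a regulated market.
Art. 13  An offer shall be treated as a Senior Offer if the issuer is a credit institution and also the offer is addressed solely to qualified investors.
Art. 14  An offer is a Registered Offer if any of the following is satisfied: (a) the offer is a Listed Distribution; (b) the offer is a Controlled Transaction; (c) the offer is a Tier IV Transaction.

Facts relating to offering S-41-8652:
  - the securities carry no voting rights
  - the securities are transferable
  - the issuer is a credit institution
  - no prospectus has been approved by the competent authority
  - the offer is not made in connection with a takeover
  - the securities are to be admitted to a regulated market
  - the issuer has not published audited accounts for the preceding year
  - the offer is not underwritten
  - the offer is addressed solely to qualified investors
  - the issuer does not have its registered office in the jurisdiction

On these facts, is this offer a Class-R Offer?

article 9 — Critical Issuance: a prospectus has been approved by the competent authority? no; the issuer has published audited accounts for the preceding year? no; the securities are to be admitted to a regulated market? yes — 1 of 3 hold (need ≥2) → not satisfied.
article 12 — Class-D Solicitation: [the securities carry voting rights? no] AND [the securities are not to be admitted to a regulated market? no] → not satisfied.
article 4 — Class-R Offer: [Critical Issuance (article 9)? no] AND [Class-D Solicitation (article 12)? no] → not satisfied.

No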